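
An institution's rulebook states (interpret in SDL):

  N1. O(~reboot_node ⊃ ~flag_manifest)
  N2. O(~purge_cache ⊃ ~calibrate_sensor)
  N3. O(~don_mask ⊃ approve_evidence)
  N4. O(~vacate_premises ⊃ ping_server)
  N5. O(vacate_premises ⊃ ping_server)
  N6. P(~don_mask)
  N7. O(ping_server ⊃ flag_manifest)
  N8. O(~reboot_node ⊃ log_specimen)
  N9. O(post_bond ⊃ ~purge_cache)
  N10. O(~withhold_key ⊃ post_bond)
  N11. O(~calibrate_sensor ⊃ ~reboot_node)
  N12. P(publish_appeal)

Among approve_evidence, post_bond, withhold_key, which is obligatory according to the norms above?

withhold_key

Premises 4 and 5 cover both cases: O(~vacate_premises ⊃ ping_server) and O(vacate_premises ⊃ ping_server). Since ~vacate_premises ∨ vacate_premises is a tautology, O(ping_server) follows.
Applying K to premise 7 (O(ping_server ⊃ flag_manifest)) and O(ping_server) yields O(flag_manifest).
Premise 1 is O(~reboot_node ⊃ ~flag_manifest); contrapositively O(flag_manifest ⊃ reboot_node). Since O(flag_manifest) holds, K gives O(reboot_node).
Premise 11, O(~calibrate_sensor ⊃ ~reboot_node), contraposes to O(reboot_node ⊃ calibrate_sensor); with O(reboot_node) we get O(calibrate_sensor).
Premise 2, O(~purge_cache ⊃ ~calibrate_sensor), contraposes to O(calibrate_sensor ⊃ purge_cache); with O(calibrate_sensor) we get O(purge_cache).
Premise 9, O(post_bond ⊃ ~purge_cache), contraposes to O(purge_cache ⊃ ~post_bond); with O(purge_cache) we get O(~post_bond).
Premise 10, O(~withhold_key ⊃ post_bond), contraposes to O(~post_bond ⊃ withhold_key); with O(~post_bond) we get O(withhold_key).
So O(withhold_key) holds — withhold_key is obligatory. None of the other listed options is made obligatory by any chain of premises.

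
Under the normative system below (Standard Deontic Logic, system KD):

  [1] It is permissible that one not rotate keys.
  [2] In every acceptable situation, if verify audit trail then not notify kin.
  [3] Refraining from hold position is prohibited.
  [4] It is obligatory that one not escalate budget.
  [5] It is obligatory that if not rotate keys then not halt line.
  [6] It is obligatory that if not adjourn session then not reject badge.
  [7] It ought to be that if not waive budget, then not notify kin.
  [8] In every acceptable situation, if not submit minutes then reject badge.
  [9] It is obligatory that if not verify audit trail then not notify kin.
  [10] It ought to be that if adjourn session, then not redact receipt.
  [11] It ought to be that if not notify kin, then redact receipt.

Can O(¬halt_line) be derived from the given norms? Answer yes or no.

No

Premise 5 is O(¬rotate_keys → ¬halt_line), but O(¬rotate_keys) is not derivable from the premises (the permission P(¬rotate_keys) asserts only ¬O(rotate_keys), not O(¬rotate_keys)), so it does not yield O(¬halt_line).
No other premise forces O(¬halt_line). An ideal world satisfying every premise can still have ¬halt_line false, so O(¬halt_line) is not derivable.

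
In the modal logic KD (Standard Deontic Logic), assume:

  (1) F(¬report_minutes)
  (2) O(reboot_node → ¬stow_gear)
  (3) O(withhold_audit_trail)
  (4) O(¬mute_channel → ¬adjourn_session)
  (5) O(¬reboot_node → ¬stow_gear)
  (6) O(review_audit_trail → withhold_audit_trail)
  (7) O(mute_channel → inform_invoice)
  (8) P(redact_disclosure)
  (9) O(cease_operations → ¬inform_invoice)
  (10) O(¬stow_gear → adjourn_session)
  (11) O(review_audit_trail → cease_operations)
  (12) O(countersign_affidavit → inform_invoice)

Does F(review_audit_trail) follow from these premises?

By case analysis on ¬reboot_node: premise 5 gives O(¬reboot_node → ¬stow_gear) and premise 2 gives O(reboot_node → ¬stow_gear), so O(¬stow_gear) either way.
From O(¬stow_gear) and premise 10, O(¬stow_gear → adjourn_session), we obtain O(adjourn_session).
Premise 4 is O(¬mute_channel → ¬adjourn_session); contrapositively O(adjourn_session → mute_channel). Since O(adjourn_session) holds, K gives O(mute_channel).
Applying K to premise 7 (O(mute_channel → inform_invoice)) and O(mute_channel) yields O(inform_invoice).
The contrapositive of premise 9 (O(cease_operations → ¬inform_invoice)) is O(inform_invoice → ¬cease_operations), and O(inform_invoice) is already established, so O(¬cease_operations).
The contrapositive of premise 11 (O(review_audit_trail → cease_operations)) is O(¬cease_operations → ¬review_audit_trail), and O(¬cease_operations) is already established, so O(¬review_audit_trail).
Premises 1, 3, 6, 8, 12 do not contribute to this derivation.
So O(¬review_audit_trail) holds, i.e. F(review_audit_trail). The claim follows.

Yes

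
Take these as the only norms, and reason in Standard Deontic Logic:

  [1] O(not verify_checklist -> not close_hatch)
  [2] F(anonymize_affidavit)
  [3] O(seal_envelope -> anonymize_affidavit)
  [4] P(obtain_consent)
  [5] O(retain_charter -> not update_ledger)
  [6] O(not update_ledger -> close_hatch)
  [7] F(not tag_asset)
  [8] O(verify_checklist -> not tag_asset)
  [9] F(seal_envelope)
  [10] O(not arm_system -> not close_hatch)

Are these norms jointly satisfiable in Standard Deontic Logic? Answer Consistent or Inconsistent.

Consistent

Premise 3 is O(seal_envelope -> anonymize_affidavit), but O(seal_envelope) is not derivable from the premises, so it does not yield O(anonymize_affidavit).
So O(anonymize_affidavit) is not derivable, and the apparent clash with O(not anonymize_affidavit) does not arise.
A world satisfying every obligation exists (e.g. anonymize_affidavit=false, arm_system=false, close_hatch=false, obtain_consent=false, retain_charter=false, seal_envelope=false, tag_asset=true, update_ledger=true, verify_checklist=false); no atom is both obligatory and forbidden, so the set is consistent.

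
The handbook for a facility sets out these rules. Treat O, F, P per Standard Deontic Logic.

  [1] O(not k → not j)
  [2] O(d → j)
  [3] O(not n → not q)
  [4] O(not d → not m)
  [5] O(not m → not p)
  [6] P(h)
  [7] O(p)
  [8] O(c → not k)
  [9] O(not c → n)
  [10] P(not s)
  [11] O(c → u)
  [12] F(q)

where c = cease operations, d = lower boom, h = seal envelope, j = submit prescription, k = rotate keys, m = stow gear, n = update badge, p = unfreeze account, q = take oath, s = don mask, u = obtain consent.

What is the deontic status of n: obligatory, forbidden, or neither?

Obligatory

Premise 7 states O(p) outright.
Premise 5, O(not m → not p), contraposes to O(p → m); with O(p) we get O(m).
The contrapositive of premise 4 (O(not d → not m)) is O(m → d), and O(m) is already established, so O(d).
Applying K to premise 2 (O(d → j)) and O(d) yields O(j).
Premise 1 is O(not k → not j); contrapositively O(j → k). Since O(j) holds, K gives O(k).
Premise 8, O(c → not k), contraposes to O(k → not c); with O(k) we get O(not c).
Applying K to premise 9 (O(not c → n)) and O(not c) yields O(n).
Premises 3, 6, 10, 11, 12 do not contribute to this derivation.
Hence n is obligatory.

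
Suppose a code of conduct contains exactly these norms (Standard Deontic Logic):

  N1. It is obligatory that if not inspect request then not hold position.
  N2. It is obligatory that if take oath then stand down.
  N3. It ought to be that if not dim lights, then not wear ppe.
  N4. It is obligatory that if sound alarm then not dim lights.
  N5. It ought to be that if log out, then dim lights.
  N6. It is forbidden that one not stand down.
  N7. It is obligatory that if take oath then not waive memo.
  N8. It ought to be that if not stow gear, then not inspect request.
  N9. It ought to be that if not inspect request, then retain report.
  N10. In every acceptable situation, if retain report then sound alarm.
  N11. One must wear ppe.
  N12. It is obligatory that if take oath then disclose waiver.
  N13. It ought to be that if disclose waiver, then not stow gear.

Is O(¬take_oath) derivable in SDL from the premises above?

Yes

Premise 11 states O(wear_ppe) outright.
Premise 3, O(¬dim_lights → ¬wear_ppe), contraposes to O(wear_ppe → dim_lights); with O(wear_ppe) we get O(dim_lights).
The contrapositive of premise 4 (O(sound_alarm → ¬dim_lights)) is O(dim_lights → ¬sound_alarm), and O(dim_lights) is already established, so O(¬sound_alarm).
Premise 10 is O(retain_report → sound_alarm); contrapositively O(¬sound_alarm → ¬retain_report). Since O(¬sound_alarm) holds, K gives O(¬retain_report).
Premise 9, O(¬inspect_request → retain_report), contraposes to O(¬retain_report → inspect_request); with O(¬retain_report) we get O(inspect_request).
Premise 8 is O(¬stow_gear → ¬inspect_request); contrapositively O(inspect_request → stow_gear). Since O(inspect_request) holds, K gives O(stow_gear).
Premise 13 is O(disclose_waiver → ¬stow_gear); contrapositively O(stow_gear → ¬disclose_waiver). Since O(stow_gear) holds, K gives O(¬disclose_waiver).
The contrapositive of premise 12 (O(take_oath → disclose_waiver)) is O(¬disclose_waiver → ¬take_oath), and O(¬disclose_waiver) is already established, so O(¬take_oath).
Premises 1, 2, 5, 6, 7 do not contribute to this derivation.
So O(¬take_oath) follows.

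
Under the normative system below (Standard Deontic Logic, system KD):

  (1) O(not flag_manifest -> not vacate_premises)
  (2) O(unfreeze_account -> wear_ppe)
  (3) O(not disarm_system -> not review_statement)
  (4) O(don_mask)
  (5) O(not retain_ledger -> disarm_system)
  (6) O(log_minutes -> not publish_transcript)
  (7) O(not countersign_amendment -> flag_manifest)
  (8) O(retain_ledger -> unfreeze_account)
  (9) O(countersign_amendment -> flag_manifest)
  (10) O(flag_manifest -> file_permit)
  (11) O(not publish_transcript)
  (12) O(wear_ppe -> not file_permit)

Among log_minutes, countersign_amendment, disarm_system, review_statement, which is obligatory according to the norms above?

disarm_system

By case analysis on countersign_amendment: premise 9 gives O(countersign_amendment -> flag_manifest) and premise 7 gives O(not countersign_amendment -> flag_manifest), so O(flag_manifest) either way.
With premise 10, O(flag_manifest -> file_permit), the K-axiom yields O(file_permit).
The contrapositive of premise 12 (O(wear_ppe -> not file_permit)) is O(file_permit -> not wear_ppe), and O(file_permit) is already established, so O(not wear_ppe).
Premise 2, O(unfreeze_account -> wear_ppe), contraposes to O(not wear_ppe -> not unfreeze_account); with O(not wear_ppe) we get O(not unfreeze_account).
Premise 8 is O(retain_ledger -> unfreeze_account); contrapositively O(not unfreeze_account -> not retain_ledger). Since O(not unfreeze_account) holds, K gives O(not retain_ledger).
With premise 5, O(not retain_ledger -> disarm_system), the K-axiom yields O(disarm_system).
So O(disarm_system) holds — disarm_system is obligatory. None of the other listed options is made obligatory by any chain of premises.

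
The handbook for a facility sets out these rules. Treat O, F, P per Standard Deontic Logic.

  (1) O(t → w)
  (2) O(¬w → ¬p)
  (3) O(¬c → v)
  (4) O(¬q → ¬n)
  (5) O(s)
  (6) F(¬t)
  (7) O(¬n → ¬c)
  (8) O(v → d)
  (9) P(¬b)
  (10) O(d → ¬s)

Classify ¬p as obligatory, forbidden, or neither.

Premise 2 is O(¬w → ¬p), but O(¬w) is not derivable from the premises, so it does not yield O(¬p).
No premise or chain of K-axiom applications forces O(¬p), and none forces O(p). So ¬p is neither obligatory nor forbidden under these norms.

Neither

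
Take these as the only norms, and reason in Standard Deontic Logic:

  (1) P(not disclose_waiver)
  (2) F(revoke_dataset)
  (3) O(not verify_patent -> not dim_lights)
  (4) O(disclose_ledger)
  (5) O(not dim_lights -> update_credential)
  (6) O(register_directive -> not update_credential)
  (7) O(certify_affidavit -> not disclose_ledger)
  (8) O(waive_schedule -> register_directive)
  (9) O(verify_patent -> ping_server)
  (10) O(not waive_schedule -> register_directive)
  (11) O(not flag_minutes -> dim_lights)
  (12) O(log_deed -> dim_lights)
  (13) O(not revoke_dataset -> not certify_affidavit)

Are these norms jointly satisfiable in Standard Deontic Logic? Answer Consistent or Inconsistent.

Premise 7 is O(certify_affidavit -> not disclose_ledger), but O(certify_affidavit) is not derivable from the premises, so it does not yield O(not disclose_ledger).
So O(not disclose_ledger) is not derivable, and the apparent clash with O(disclose_ledger) does not arise.
A world satisfying every obligation exists (e.g. certify_affidavit=false, dim_lights=true, disclose_ledger=true, disclose_waiver=false, flag_minutes=false, log_deed=false, ping_server=true, register_directive=true, revoke_dataset=false, update_credential=false, verify_patent=true, waive_schedule=false); no atom is both obligatory and forbidden, so the set is consistent.

Consistent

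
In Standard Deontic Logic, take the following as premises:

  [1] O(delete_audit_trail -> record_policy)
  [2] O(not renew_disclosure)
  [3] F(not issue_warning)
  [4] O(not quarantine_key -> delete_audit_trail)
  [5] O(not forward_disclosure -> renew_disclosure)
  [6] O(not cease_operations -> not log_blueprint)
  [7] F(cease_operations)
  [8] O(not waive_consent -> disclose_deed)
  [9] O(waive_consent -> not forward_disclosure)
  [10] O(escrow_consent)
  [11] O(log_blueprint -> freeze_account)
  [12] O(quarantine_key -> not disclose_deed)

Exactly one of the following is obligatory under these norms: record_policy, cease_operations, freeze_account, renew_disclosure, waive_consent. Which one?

record_policy

Premise 2 states O(not renew_disclosure) outright.
Premise 5 is O(not forward_disclosure -> renew_disclosure); contrapositively O(not renew_disclosure -> forward_disclosure). Since O(not renew_disclosure) holds, K gives O(forward_disclosure).
Premise 9, O(waive_consent -> not forward_disclosure), contraposes to O(forward_disclosure -> not waive_consent); with O(forward_disclosure) we get O(not waive_consent).
Applying K to premise 8 (O(not waive_consent -> disclose_deed)) and O(not waive_consent) yields O(disclose_deed).
The contrapositive of premise 12 (O(quarantine_key -> not disclose_deed)) is O(disclose_deed -> not quarantine_key), and O(disclose_deed) is already established, so O(not quarantine_key).
Premise 4 is O(not quarantine_key -> delete_audit_trail); since O(not quarantine_key), deontic closure gives O(delete_audit_trail).
Applying K to premise 1 (O(delete_audit_trail -> record_policy)) and O(delete_audit_trail) yields O(record_policy).
So O(record_policy) holds — record_policy is obligatory. None of the other listed options is made obligatory by any chain of premises.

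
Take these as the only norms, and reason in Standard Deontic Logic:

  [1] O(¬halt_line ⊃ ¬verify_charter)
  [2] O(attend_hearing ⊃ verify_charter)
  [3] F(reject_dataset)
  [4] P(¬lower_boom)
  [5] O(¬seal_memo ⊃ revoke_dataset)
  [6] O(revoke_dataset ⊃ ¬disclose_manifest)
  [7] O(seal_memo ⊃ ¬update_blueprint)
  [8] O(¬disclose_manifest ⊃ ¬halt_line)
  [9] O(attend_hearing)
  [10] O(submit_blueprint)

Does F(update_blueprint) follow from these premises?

Yes

Premise 9 states O(attend_hearing) outright.
Applying K to premise 2 (O(attend_hearing ⊃ verify_charter)) and O(attend_hearing) yields O(verify_charter).
Premise 1, O(¬halt_line ⊃ ¬verify_charter), contraposes to O(verify_charter ⊃ halt_line); with O(verify_charter) we get O(halt_line).
Premise 8, O(¬disclose_manifest ⊃ ¬halt_line), contraposes to O(halt_line ⊃ disclose_manifest); with O(halt_line) we get O(disclose_manifest).
The contrapositive of premise 6 (O(revoke_dataset ⊃ ¬disclose_manifest)) is O(disclose_manifest ⊃ ¬revoke_dataset), and O(disclose_manifest) is already established, so O(¬revoke_dataset).
Premise 5 is O(¬seal_memo ⊃ revoke_dataset); contrapositively O(¬revoke_dataset ⊃ seal_memo). Since O(¬revoke_dataset) holds, K gives O(seal_memo).
Applying K to premise 7 (O(seal_memo ⊃ ¬update_blueprint)) and O(seal_memo) yields O(¬update_blueprint).
Premises 3, 4, 10 do not contribute to this derivation.
So O(¬update_blueprint) holds, i.e. F(update_blueprint). The claim follows.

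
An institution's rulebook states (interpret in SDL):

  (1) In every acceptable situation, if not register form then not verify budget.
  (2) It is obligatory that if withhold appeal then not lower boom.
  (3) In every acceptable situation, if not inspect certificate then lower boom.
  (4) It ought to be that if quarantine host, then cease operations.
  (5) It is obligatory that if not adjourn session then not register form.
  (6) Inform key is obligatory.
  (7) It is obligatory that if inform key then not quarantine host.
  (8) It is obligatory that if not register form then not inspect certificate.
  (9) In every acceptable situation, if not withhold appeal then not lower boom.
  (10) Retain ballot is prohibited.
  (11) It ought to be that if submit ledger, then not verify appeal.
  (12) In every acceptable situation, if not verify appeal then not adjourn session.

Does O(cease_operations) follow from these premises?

No

Premise 4 is O(quarantine_host → cease_operations), but O(quarantine_host) is not derivable from the premises, so it does not yield O(cease_operations).
No other premise forces O(cease_operations). An ideal world satisfying every premise can still have cease_operations false, so O(cease_operations) is not derivable.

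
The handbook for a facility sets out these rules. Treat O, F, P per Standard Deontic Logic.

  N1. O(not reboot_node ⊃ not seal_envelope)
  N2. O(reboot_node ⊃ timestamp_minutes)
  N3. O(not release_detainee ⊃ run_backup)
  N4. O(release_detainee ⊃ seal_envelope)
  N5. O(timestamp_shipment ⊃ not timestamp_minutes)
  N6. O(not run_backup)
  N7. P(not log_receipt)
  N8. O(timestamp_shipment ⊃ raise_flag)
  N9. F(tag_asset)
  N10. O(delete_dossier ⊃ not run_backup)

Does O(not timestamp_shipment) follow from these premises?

Premise 6 gives O(not run_backup).
Premise 3, O(not release_detainee ⊃ run_backup), contraposes to O(not run_backup ⊃ release_detainee); with O(not run_backup) we get O(release_detainee).
Applying K to premise 4 (O(release_detainee ⊃ seal_envelope)) and O(release_detainee) yields O(seal_envelope).
Premise 1, O(not reboot_node ⊃ not seal_envelope), contraposes to O(seal_envelope ⊃ reboot_node); with O(seal_envelope) we get O(reboot_node).
From O(reboot_node) and premise 2, O(reboot_node ⊃ timestamp_minutes), we obtain O(timestamp_minutes).
Premise 5 is O(timestamp_shipment ⊃ not timestamp_minutes); contrapositively O(timestamp_minutes ⊃ not timestamp_shipment). Since O(timestamp_minutes) holds, K gives O(not timestamp_shipment).
Premises 7, 8, 9, 10 do not contribute to this derivation.
So O(not timestamp_shipment) follows.

Yes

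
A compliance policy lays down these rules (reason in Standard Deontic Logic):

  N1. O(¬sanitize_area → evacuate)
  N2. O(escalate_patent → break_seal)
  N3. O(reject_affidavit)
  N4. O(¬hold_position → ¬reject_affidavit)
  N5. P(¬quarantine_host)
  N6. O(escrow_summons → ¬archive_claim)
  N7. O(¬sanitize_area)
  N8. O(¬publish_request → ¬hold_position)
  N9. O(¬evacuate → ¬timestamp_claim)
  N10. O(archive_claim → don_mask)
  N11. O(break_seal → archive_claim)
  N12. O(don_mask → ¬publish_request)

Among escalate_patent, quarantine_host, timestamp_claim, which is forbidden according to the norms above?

escalate_patent

Premise 3 gives O(reject_affidavit).
The contrapositive of premise 4 (O(¬hold_position → ¬reject_affidavit)) is O(reject_affidavit → hold_position), and O(reject_affidavit) is already established, so O(hold_position).
Premise 8 is O(¬publish_request → ¬hold_position); contrapositively O(hold_position → publish_request). Since O(hold_position) holds, K gives O(publish_request).
Premise 12, O(don_mask → ¬publish_request), contraposes to O(publish_request → ¬don_mask); with O(publish_request) we get O(¬don_mask).
The contrapositive of premise 10 (O(archive_claim → don_mask)) is O(¬don_mask → ¬archive_claim), and O(¬don_mask) is already established, so O(¬archive_claim).
The contrapositive of premise 11 (O(break_seal → archive_claim)) is O(¬archive_claim → ¬break_seal), and O(¬archive_claim) is already established, so O(¬break_seal).
Premise 2, O(escalate_patent → break_seal), contraposes to O(¬break_seal → ¬escalate_patent); with O(¬break_seal) we get O(¬escalate_patent).
So O(¬escalate_patent) holds, i.e. escalate_patent is forbidden. None of the other listed options is forbidden under the premises.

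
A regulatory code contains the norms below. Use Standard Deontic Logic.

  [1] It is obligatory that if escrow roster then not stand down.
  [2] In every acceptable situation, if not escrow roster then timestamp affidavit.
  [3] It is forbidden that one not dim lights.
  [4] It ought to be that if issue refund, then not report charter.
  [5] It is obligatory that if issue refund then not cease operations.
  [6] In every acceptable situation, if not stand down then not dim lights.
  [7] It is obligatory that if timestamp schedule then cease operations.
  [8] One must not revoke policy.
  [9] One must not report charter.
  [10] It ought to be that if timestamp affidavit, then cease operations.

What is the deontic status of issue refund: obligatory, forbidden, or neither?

Forbidden

F(¬dim_lights) at premise 3 means O(dim_lights).
The contrapositive of premise 6 (O(¬stand_down → ¬dim_lights)) is O(dim_lights → stand_down), and O(dim_lights) is already established, so O(stand_down).
Premise 1, O(escrow_roster → ¬stand_down), contraposes to O(stand_down → ¬escrow_roster); with O(stand_down) we get O(¬escrow_roster).
Premise 2 is O(¬escrow_roster → timestamp_affidavit); since O(¬escrow_roster), deontic closure gives O(timestamp_affidavit).
Premise 10 is O(timestamp_affidavit → cease_operations); since O(timestamp_affidavit), deontic closure gives O(cease_operations).
Premise 5, O(issue_refund → ¬cease_operations), contraposes to O(cease_operations → ¬issue_refund); with O(cease_operations) we get O(¬issue_refund).
Premises 4, 7, 8, 9 do not contribute to this derivation.
Thus O(¬issue_refund), which is F(issue_refund): issue_refund is forbidden.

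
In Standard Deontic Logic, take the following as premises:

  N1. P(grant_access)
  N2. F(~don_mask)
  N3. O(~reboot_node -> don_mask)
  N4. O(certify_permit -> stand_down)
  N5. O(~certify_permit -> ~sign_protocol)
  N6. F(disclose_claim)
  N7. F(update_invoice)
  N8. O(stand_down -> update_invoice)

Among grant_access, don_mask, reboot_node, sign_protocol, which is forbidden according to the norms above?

F(update_invoice) at premise 7 means O(~update_invoice).
The contrapositive of premise 8 (O(stand_down -> update_invoice)) is O(~update_invoice -> ~stand_down), and O(~update_invoice) is already established, so O(~stand_down).
The contrapositive of premise 4 (O(certify_permit -> stand_down)) is O(~stand_down -> ~certify_permit), and O(~stand_down) is already established, so O(~certify_permit).
Applying K to premise 5 (O(~certify_permit -> ~sign_protocol)) and O(~certify_permit) yields O(~sign_protocol).
So O(~sign_protocol) holds, i.e. sign_protocol is forbidden. None of the other listed options is forbidden under the premises.

sign_protocol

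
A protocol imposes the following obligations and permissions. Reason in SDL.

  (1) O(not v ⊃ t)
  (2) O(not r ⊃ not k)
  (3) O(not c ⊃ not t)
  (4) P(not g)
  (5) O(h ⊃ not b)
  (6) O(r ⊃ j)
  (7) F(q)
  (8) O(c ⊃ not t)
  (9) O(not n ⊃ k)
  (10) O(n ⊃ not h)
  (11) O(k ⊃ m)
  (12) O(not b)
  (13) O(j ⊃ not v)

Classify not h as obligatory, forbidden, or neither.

Premises 3 and 8 are O(not c ⊃ not t) and O(c ⊃ not t); every ideal world satisfies not c or c, so in either case not t holds — hence O(not t).
Premise 1, O(not v ⊃ t), contraposes to O(not t ⊃ v); with O(not t) we get O(v).
The contrapositive of premise 13 (O(j ⊃ not v)) is O(v ⊃ not j), and O(v) is already established, so O(not j).
The contrapositive of premise 6 (O(r ⊃ j)) is O(not j ⊃ not r), and O(not j) is already established, so O(not r).
From O(not r) and premise 2, O(not r ⊃ not k), we obtain O(not k).
Premise 9, O(not n ⊃ k), contraposes to O(not k ⊃ n); with O(not k) we get O(n).
With premise 10, O(n ⊃ not h), the K-axiom yields O(not h).
Premises 4, 5, 7, 11, 12 do not contribute to this derivation.
Hence not h is obligatory.

Obligatory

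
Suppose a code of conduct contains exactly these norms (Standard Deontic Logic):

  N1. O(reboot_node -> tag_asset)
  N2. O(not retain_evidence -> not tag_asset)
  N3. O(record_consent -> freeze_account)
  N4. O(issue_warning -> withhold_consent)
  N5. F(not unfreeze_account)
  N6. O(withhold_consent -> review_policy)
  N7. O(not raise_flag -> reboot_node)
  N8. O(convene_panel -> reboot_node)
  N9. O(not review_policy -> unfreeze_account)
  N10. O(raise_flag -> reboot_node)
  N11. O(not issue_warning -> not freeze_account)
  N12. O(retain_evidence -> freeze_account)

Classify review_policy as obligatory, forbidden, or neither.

By case analysis on not raise_flag: premise 7 gives O(not raise_flag -> reboot_node) and premise 10 gives O(raise_flag -> reboot_node), so O(reboot_node) either way.
From O(reboot_node) and premise 1, O(reboot_node -> tag_asset), we obtain O(tag_asset).
The contrapositive of premise 2 (O(not retain_evidence -> not tag_asset)) is O(tag_asset -> retain_evidence), and O(tag_asset) is already established, so O(retain_evidence).
With premise 12, O(retain_evidence -> freeze_account), the K-axiom yields O(freeze_account).
Premise 11 is O(not issue_warning -> not freeze_account); contrapositively O(freeze_account -> issue_warning). Since O(freeze_account) holds, K gives O(issue_warning).
From O(issue_warning) and premise 4, O(issue_warning -> withhold_consent), we obtain O(withhold_consent).
Premise 6 is O(withhold_consent -> review_policy); since O(withhold_consent), deontic closure gives O(review_policy).
Premises 3, 5, 8, 9 do not contribute to this derivation.
Hence review_policy is obligatory.

Obligatory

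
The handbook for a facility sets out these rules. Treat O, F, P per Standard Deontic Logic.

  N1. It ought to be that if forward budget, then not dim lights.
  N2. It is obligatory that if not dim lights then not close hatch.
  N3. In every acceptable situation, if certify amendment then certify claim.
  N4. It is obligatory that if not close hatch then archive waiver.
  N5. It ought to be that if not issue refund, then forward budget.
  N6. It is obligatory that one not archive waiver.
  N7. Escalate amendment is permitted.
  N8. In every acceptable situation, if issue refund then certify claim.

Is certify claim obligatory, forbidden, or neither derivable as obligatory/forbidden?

From premise 6 we have O(¬archive_waiver).
Premise 4 is O(¬close_hatch → archive_waiver); contrapositively O(¬archive_waiver → close_hatch). Since O(¬archive_waiver) holds, K gives O(close_hatch).
Premise 2 is O(¬dim_lights → ¬close_hatch); contrapositively O(close_hatch → dim_lights). Since O(close_hatch) holds, K gives O(dim_lights).
The contrapositive of premise 1 (O(forward_budget → ¬dim_lights)) is O(dim_lights → ¬forward_budget), and O(dim_lights) is already established, so O(¬forward_budget).
Premise 5 is O(¬issue_refund → forward_budget); contrapositively O(¬forward_budget → issue_refund). Since O(¬forward_budget) holds, K gives O(issue_refund).
Premise 8 is O(issue_refund → certify_claim); since O(issue_refund), deontic closure gives O(certify_claim).
Premises 3, 7 do not contribute to this derivation.
Hence certify_claim is obligatory.

Obligatory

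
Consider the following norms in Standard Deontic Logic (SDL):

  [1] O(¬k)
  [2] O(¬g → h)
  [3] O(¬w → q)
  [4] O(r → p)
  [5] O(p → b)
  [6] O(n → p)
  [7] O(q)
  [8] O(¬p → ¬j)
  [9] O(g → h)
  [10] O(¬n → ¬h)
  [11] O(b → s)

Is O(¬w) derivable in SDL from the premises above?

No

Premise 3 is O(¬w → q); even if O(q) held, inferring O(¬w) would be affirming the consequent — invalid.
No other premise forces O(¬w). An ideal world satisfying every premise can still have ¬w false, so O(¬w) is not derivable.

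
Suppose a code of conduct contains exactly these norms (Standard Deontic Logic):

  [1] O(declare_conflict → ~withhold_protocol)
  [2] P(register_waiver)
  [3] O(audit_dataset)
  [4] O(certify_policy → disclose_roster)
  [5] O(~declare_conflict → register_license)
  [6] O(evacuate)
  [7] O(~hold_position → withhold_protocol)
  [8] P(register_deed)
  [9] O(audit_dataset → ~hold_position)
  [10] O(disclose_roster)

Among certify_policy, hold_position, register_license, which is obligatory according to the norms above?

register_license

Premise 3 states O(audit_dataset) outright.
With premise 9, O(audit_dataset → ~hold_position), the K-axiom yields O(~hold_position).
Applying K to premise 7 (O(~hold_position → withhold_protocol)) and O(~hold_position) yields O(withhold_protocol).
The contrapositive of premise 1 (O(declare_conflict → ~withhold_protocol)) is O(withhold_protocol → ~declare_conflict), and O(withhold_protocol) is already established, so O(~declare_conflict).
From O(~declare_conflict) and premise 5, O(~declare_conflict → register_license), we obtain O(register_license).
So O(register_license) holds — register_license is obligatory. None of the other listed options is made obligatory by any chain of premises.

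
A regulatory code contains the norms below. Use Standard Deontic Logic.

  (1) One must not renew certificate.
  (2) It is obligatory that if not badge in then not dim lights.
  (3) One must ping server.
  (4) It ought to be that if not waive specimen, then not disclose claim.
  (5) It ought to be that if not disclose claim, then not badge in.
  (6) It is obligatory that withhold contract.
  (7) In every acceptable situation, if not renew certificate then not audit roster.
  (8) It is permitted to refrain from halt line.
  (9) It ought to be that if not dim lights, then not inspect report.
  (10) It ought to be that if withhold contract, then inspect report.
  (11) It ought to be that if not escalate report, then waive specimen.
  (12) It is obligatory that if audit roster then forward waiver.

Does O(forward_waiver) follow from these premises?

Premise 12 is O(audit_roster → forward_waiver), but O(audit_roster) is not derivable from the premises, so it does not yield O(forward_waiver).
No other premise forces O(forward_waiver). An ideal world satisfying every premise can still have forward_waiver false, so O(forward_waiver) is not derivable.

No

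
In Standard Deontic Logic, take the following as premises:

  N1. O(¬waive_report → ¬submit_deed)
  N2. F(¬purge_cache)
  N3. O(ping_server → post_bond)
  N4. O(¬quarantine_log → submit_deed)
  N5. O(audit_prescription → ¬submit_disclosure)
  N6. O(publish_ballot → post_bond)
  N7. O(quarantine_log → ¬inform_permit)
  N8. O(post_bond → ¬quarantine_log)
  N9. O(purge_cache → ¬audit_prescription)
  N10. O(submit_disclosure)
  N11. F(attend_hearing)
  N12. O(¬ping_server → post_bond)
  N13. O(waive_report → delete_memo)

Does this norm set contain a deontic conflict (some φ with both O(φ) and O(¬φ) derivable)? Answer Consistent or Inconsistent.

Premise 5 is O(audit_prescription → ¬submit_disclosure), but O(audit_prescription) is not derivable from the premises, so it does not yield O(¬submit_disclosure).
So O(¬submit_disclosure) is not derivable, and the apparent clash with O(submit_disclosure) does not arise.
A world satisfying every obligation exists (e.g. attend_hearing=false, audit_prescription=false, delete_memo=true, inform_permit=false, ping_server=false, post_bond=true, publish_ballot=false, purge_cache=true, quarantine_log=false, submit_deed=true, submit_disclosure=true, waive_report=true); no atom is both obligatory and forbidden, so the set is consistent.

Consistent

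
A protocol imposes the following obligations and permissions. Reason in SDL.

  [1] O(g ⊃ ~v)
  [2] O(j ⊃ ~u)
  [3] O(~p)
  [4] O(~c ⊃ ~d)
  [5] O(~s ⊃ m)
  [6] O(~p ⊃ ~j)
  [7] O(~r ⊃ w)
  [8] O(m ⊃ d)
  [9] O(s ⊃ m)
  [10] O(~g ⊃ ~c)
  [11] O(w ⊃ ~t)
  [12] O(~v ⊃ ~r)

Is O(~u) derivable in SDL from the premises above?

No

Premise 2 is O(j ⊃ ~u), but O(j) is not derivable from the premises, so it does not yield O(~u).
No other premise forces O(~u). An ideal world satisfying every premise can still have ~u false, so O(~u) is not derivable.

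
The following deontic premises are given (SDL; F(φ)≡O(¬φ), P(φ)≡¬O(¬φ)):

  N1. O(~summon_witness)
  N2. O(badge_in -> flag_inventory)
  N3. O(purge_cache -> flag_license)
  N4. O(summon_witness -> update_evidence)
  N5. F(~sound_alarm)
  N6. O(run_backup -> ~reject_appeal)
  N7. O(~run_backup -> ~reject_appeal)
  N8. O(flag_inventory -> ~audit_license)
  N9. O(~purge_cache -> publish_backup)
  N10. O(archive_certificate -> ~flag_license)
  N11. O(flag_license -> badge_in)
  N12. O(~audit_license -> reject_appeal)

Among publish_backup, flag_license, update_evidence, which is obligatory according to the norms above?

publish_backup

Premises 6 and 7 cover both cases: O(run_backup -> ~reject_appeal) and O(~run_backup -> ~reject_appeal). Since run_backup ∨ ~run_backup is a tautology, O(~reject_appeal) follows.
Premise 12 is O(~audit_license -> reject_appeal); contrapositively O(~reject_appeal -> audit_license). Since O(~reject_appeal) holds, K gives O(audit_license).
Premise 8, O(flag_inventory -> ~audit_license), contraposes to O(audit_license -> ~flag_inventory); with O(audit_license) we get O(~flag_inventory).
The contrapositive of premise 2 (O(badge_in -> flag_inventory)) is O(~flag_inventory -> ~badge_in), and O(~flag_inventory) is already established, so O(~badge_in).
Premise 11, O(flag_license -> badge_in), contraposes to O(~badge_in -> ~flag_license); with O(~badge_in) we get O(~flag_license).
Premise 3 is O(purge_cache -> flag_license); contrapositively O(~flag_license -> ~purge_cache). Since O(~flag_license) holds, K gives O(~purge_cache).
Premise 9 is O(~purge_cache -> publish_backup); since O(~purge_cache), deontic closure gives O(publish_backup).
So O(publish_backup) holds — publish_backup is obligatory. None of the other listed options is made obligatory by any chain of premises.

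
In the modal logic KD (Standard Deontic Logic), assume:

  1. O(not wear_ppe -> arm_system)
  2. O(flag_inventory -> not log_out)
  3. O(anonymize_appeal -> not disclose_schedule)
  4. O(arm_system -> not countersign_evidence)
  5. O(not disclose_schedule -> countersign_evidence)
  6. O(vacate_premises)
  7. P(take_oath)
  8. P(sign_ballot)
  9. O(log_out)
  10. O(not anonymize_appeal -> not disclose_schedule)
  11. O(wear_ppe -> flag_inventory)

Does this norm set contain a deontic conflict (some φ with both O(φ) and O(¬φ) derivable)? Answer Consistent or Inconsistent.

Inconsistent

Premises 10 and 3 cover both cases: O(not anonymize_appeal -> not disclose_schedule) and O(anonymize_appeal -> not disclose_schedule). Since not anonymize_appeal ∨ anonymize_appeal is a tautology, O(not disclose_schedule) follows.
With premise 5, O(not disclose_schedule -> countersign_evidence), the K-axiom yields O(countersign_evidence).
Premise 4, O(arm_system -> not countersign_evidence), contraposes to O(countersign_evidence -> not arm_system); with O(countersign_evidence) we get O(not arm_system).
Premise 1, O(not wear_ppe -> arm_system), contraposes to O(not arm_system -> wear_ppe); with O(not arm_system) we get O(wear_ppe).
From O(wear_ppe) and premise 11, O(wear_ppe -> flag_inventory), we obtain O(flag_inventory).
Premise 2 is O(flag_inventory -> not log_out); since O(flag_inventory), deontic closure gives O(not log_out).
Yet premise 9 states O(log_out).
We now have both O(not log_out) and O(log_out) — log_out is simultaneously obligatory and forbidden, violating the D-axiom.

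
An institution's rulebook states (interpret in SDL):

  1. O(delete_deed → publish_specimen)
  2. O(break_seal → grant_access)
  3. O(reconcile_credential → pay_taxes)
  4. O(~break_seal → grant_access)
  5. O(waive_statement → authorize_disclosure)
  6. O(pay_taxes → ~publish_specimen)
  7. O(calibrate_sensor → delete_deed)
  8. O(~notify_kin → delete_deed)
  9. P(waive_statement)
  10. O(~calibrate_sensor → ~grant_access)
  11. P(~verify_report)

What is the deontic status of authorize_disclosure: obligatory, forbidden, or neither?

Neither

Premise 5 is O(waive_statement → authorize_disclosure), but O(waive_statement) is not derivable from the premises (the permission P(waive_statement) asserts only ~O(~waive_statement), not O(waive_statement)), so it does not yield O(authorize_disclosure).
No premise or chain of K-axiom applications forces O(authorize_disclosure), and none forces O(~authorize_disclosure). So authorize_disclosure is neither obligatory nor forbidden under these norms.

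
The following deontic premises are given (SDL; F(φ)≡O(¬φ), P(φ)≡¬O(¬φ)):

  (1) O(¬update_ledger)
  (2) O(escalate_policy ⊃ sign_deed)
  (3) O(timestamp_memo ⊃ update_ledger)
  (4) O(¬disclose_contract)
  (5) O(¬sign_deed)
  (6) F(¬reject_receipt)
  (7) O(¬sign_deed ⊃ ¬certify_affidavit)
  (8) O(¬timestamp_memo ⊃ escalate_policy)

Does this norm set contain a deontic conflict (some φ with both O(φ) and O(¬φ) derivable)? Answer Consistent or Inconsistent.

Inconsistent

From premise 1 we have O(¬update_ledger).
The contrapositive of premise 3 (O(timestamp_memo ⊃ update_ledger)) is O(¬update_ledger ⊃ ¬timestamp_memo), and O(¬update_ledger) is already established, so O(¬timestamp_memo).
From O(¬timestamp_memo) and premise 8, O(¬timestamp_memo ⊃ escalate_policy), we obtain O(escalate_policy).
Applying K to premise 2 (O(escalate_policy ⊃ sign_deed)) and O(escalate_policy) yields O(sign_deed).
But premise 5 directly asserts O(¬sign_deed).
We now have both O(sign_deed) and O(¬sign_deed) — sign_deed is simultaneously obligatory and forbidden, violating the D-axiom.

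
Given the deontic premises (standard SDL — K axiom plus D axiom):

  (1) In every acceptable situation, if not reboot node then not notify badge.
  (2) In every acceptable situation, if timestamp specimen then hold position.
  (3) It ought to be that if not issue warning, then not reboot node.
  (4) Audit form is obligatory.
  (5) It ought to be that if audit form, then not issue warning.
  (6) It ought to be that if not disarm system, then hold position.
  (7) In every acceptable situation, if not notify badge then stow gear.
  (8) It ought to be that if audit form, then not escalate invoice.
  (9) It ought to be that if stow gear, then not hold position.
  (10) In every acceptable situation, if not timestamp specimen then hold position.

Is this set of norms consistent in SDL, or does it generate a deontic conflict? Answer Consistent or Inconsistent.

Premises 2 and 10 cover both cases: O(timestamp_specimen → hold_position) and O(¬timestamp_specimen → hold_position). Since timestamp_specimen ∨ ¬timestamp_specimen is a tautology, O(hold_position) follows.
Premise 9 is O(stow_gear → ¬hold_position); contrapositively O(hold_position → ¬stow_gear). Since O(hold_position) holds, K gives O(¬stow_gear).
Premise 7, O(¬notify_badge → stow_gear), contraposes to O(¬stow_gear → notify_badge); with O(¬stow_gear) we get O(notify_badge).
Premise 1, O(¬reboot_node → ¬notify_badge), contraposes to O(notify_badge → reboot_node); with O(notify_badge) we get O(reboot_node).
Premise 3 is O(¬issue_warning → ¬reboot_node); contrapositively O(reboot_node → issue_warning). Since O(reboot_node) holds, K gives O(issue_warning).
The contrapositive of premise 5 (O(audit_form → ¬issue_warning)) is O(issue_warning → ¬audit_form), and O(issue_warning) is already established, so O(¬audit_form).
But premise 4 directly asserts O(audit_form).
We now have both O(¬audit_form) and O(audit_form) — audit_form is simultaneously obligatory and forbidden, violating the D-axiom.

Inconsistent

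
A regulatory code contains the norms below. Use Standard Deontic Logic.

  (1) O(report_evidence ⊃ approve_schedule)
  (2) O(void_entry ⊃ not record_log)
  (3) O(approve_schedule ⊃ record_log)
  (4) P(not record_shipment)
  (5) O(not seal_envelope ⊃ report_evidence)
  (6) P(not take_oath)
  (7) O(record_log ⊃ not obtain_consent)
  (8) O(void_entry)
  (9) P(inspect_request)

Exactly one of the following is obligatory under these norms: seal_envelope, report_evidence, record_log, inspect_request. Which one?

seal_envelope

From premise 8 we have O(void_entry).
With premise 2, O(void_entry ⊃ not record_log), the K-axiom yields O(not record_log).
Premise 3 is O(approve_schedule ⊃ record_log); contrapositively O(not record_log ⊃ not approve_schedule). Since O(not record_log) holds, K gives O(not approve_schedule).
The contrapositive of premise 1 (O(report_evidence ⊃ approve_schedule)) is O(not approve_schedule ⊃ not report_evidence), and O(not approve_schedule) is already established, so O(not report_evidence).
Premise 5 is O(not seal_envelope ⊃ report_evidence); contrapositively O(not report_evidence ⊃ seal_envelope). Since O(not report_evidence) holds, K gives O(seal_envelope).
So O(seal_envelope) holds — seal_envelope is obligatory. None of the other listed options is made obligatory by any chain of premises.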